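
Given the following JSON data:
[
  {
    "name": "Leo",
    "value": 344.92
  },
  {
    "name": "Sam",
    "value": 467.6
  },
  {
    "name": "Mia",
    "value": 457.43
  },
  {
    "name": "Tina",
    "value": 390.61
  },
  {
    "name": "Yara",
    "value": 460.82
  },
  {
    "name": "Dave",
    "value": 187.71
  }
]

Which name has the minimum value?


Comparing values:
  Leo: 344.92
  Sam: 467.6
  Mia: 457.43
  Tina: 390.61
  Yara: 460.82
  Dave: 187.71
Minimum: Dave (187.71)

ANSWER: Dave


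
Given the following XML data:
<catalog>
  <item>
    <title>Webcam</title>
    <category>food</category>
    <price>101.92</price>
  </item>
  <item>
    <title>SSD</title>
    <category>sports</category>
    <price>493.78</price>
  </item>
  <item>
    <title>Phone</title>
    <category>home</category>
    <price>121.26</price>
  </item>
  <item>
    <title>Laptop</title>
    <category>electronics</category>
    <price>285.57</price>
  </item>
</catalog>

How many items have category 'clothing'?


Scanning <item> elements for <category>clothing</category>:
Count: 0

ANSWER: 0


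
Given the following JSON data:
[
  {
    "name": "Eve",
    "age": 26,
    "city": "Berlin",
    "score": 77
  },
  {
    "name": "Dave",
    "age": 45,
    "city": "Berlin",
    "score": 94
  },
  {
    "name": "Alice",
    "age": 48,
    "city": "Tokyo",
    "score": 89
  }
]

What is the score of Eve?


Looking up record where name = Eve
Record index: 0
Field 'score' = 77

ANSWER: 77


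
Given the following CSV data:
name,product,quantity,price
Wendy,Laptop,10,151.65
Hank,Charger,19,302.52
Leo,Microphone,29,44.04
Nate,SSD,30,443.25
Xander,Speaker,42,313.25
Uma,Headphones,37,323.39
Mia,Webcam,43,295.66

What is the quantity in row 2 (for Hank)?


Row 2: Hank
Column 'quantity' = 19

ANSWER: 19


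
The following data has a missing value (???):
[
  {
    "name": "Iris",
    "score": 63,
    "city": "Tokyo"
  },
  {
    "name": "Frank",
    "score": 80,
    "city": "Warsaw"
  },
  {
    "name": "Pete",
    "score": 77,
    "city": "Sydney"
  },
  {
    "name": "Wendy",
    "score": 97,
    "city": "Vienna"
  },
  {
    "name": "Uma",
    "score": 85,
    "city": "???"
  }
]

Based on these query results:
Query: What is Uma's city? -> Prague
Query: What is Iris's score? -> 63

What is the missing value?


The missing value is Uma's city
From query: Uma's city = Prague

ANSWER: Prague


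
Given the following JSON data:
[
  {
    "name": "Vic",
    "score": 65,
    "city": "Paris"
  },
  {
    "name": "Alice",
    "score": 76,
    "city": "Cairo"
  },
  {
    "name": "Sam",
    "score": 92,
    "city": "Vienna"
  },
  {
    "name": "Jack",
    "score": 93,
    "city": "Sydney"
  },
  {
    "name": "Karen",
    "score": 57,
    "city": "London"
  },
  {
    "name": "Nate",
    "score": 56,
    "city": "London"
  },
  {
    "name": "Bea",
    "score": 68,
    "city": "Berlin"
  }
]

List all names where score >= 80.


Filtering records where score >= 80:
  Vic (score=65) -> no
  Alice (score=76) -> no
  Sam (score=92) -> YES
  Jack (score=93) -> YES
  Karen (score=57) -> no
  Nate (score=56) -> no
  Bea (score=68) -> no


ANSWER: Sam, Jack


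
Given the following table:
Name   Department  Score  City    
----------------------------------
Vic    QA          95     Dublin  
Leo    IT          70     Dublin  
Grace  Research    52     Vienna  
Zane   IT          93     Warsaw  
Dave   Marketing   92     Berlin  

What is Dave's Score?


Row 5: Dave
Score = 92

ANSWER: 92


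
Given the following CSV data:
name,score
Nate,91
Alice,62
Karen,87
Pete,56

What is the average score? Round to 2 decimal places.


Scores: 91, 62, 87, 56
Sum = 296
Count = 4
Average = 296 / 4 = 74.00

ANSWER: 74.00


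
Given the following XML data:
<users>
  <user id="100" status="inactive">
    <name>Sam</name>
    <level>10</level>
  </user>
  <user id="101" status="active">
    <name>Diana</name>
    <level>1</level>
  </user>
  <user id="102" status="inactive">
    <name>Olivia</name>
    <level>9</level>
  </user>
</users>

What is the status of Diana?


Finding user with name = Diana
user id="101" status="active"

ANSWER: active


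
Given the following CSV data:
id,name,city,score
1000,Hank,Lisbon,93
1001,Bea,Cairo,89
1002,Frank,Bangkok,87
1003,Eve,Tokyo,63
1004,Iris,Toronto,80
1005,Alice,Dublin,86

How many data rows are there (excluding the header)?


Counting rows (excluding header):
Header: id,name,city,score
Data rows: 6

ANSWER: 6


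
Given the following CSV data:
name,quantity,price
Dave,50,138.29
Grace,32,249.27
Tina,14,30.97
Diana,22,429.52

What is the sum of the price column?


Values in 'price' column:
  Row 1: 138.29
  Row 2: 249.27
  Row 3: 30.97
  Row 4: 429.52
Sum = 138.29 + 249.27 + 30.97 + 429.52 = 848.05

ANSWER: 848.05


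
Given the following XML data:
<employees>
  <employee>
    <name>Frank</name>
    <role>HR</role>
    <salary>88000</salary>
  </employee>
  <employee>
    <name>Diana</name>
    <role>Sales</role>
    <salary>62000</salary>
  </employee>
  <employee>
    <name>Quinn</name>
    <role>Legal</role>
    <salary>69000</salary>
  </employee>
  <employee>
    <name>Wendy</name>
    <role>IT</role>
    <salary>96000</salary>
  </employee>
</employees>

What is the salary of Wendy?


Searching for <employee> with <name>Wendy</name>
Found at position 4
<salary>96000</salary>

ANSWER: 96000


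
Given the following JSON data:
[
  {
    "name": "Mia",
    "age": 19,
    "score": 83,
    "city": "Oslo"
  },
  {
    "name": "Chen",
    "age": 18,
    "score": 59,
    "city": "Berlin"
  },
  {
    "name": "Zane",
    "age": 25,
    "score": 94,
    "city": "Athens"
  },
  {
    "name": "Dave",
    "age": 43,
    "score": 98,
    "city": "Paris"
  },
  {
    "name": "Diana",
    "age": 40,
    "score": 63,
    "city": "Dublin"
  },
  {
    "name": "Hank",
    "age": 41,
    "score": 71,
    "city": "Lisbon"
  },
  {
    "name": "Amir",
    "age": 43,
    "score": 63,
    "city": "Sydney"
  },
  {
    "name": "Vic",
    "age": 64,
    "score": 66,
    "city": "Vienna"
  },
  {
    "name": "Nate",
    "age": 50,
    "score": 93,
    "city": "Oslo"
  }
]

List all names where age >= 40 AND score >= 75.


Checking both conditions:
  Mia (age=19, score=83) -> no
  Chen (age=18, score=59) -> no
  Zane (age=25, score=94) -> no
  Dave (age=43, score=98) -> YES
  Diana (age=40, score=63) -> no
  Hank (age=41, score=71) -> no
  Amir (age=43, score=63) -> no
  Vic (age=64, score=66) -> no
  Nate (age=50, score=93) -> YES


ANSWER: Dave, Nate


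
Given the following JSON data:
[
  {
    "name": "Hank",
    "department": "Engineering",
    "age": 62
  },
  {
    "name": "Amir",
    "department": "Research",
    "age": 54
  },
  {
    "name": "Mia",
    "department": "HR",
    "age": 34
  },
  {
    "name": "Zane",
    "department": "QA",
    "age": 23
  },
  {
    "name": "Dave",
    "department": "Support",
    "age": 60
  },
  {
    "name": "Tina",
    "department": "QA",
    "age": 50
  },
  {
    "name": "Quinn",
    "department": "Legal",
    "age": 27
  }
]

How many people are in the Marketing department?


Scanning records for department = Marketing
  No matches found
Count: 0

ANSWER: 0


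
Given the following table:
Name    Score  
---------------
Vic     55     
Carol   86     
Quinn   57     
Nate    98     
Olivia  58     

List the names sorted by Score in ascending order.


Sorting by Score (ascending):
  Vic: 55
  Quinn: 57
  Olivia: 58
  Carol: 86
  Nate: 98


ANSWER: Vic, Quinn, Olivia, Carol, Nate


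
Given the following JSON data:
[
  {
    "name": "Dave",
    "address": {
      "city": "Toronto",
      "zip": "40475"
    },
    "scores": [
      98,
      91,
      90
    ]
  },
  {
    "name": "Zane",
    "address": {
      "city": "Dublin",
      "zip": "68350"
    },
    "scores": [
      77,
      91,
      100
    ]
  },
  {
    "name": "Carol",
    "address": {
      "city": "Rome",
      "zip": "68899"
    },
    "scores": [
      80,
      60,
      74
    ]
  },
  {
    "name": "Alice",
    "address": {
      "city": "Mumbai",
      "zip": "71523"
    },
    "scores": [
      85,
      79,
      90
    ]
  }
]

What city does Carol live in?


Path: records[2].address.city
Value: Rome

ANSWER: Rome


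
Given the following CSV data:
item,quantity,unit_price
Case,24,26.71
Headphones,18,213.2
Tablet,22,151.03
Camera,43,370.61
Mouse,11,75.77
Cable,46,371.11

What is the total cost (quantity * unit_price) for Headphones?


Row: Headphones
quantity = 18
unit_price = 213.2
total = 18 * 213.2 = 3837.6

ANSWER: 3837.6


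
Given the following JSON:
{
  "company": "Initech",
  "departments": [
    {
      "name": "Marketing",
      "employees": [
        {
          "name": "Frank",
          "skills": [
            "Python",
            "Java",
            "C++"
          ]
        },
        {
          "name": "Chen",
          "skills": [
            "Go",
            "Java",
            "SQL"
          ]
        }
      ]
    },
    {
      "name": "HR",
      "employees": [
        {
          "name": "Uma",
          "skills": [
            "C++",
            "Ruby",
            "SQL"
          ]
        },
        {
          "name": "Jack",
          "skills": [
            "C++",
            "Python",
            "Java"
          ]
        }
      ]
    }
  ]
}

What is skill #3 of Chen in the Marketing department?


Path: departments[0].employees[1].skills[2]
Value: SQL

ANSWER: SQL


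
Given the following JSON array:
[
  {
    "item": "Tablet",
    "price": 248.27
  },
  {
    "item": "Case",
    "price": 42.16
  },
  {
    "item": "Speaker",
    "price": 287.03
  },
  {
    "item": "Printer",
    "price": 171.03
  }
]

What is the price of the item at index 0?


Array index 0 -> Tablet
price = 248.27

ANSWER: 248.27


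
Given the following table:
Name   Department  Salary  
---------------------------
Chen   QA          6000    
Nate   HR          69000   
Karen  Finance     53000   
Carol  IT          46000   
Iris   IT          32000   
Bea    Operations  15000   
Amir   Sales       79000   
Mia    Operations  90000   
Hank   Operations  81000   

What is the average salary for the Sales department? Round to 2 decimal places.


Sales department members:
  Amir: 79000
Sum = 79000
Count = 1
Average = 79000 / 1 = 79000.00

ANSWER: 79000.00


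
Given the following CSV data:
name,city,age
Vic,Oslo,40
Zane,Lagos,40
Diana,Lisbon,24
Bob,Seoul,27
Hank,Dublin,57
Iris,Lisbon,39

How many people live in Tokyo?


Scanning city column for 'Tokyo':
Total matches: 0

ANSWER: 0


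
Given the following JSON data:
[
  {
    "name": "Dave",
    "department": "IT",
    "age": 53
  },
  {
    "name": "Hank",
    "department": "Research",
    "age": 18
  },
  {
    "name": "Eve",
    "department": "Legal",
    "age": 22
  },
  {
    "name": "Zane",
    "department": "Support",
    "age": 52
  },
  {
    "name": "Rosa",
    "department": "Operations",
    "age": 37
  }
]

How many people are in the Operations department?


Scanning records for department = Operations
  Record 4: Rosa
Count: 1

ANSWER: 1


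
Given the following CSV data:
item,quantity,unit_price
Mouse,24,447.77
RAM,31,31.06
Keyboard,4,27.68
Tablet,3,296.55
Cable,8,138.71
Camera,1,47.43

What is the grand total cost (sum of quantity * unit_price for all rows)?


Computing row totals:
  Mouse: 24 * 447.77 = 10746.48
  RAM: 31 * 31.06 = 962.86
  Keyboard: 4 * 27.68 = 110.72
  Tablet: 3 * 296.55 = 889.65
  Cable: 8 * 138.71 = 1109.68
  Camera: 1 * 47.43 = 47.43
Grand total = 10746.48 + 962.86 + 110.72 + 889.65 + 1109.68 + 47.43 = 13866.82

ANSWER: 13866.82


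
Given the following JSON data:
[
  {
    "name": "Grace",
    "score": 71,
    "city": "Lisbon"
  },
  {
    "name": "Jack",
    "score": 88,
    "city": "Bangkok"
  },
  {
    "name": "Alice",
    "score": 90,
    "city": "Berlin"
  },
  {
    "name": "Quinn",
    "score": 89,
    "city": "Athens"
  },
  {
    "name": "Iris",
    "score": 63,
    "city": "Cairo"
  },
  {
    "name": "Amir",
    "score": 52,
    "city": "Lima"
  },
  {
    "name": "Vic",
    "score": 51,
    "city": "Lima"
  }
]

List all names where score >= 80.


Filtering records where score >= 80:
  Grace (score=71) -> no
  Jack (score=88) -> YES
  Alice (score=90) -> YES
  Quinn (score=89) -> YES
  Iris (score=63) -> no
  Amir (score=52) -> no
  Vic (score=51) -> no


ANSWER: Jack, Alice, Quinn


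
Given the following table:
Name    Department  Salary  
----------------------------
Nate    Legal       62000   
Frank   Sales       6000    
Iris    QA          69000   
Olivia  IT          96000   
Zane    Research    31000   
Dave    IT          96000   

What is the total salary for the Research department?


Research department members:
  Zane: 31000
Total = 31000 = 31000

ANSWER: 31000


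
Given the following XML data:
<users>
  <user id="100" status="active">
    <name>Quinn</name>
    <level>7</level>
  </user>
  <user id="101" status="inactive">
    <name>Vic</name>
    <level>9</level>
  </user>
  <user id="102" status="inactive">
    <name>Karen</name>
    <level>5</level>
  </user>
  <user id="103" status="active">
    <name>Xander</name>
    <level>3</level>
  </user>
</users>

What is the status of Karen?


Finding user with name = Karen
user id="102" status="inactive"

ANSWER: inactive


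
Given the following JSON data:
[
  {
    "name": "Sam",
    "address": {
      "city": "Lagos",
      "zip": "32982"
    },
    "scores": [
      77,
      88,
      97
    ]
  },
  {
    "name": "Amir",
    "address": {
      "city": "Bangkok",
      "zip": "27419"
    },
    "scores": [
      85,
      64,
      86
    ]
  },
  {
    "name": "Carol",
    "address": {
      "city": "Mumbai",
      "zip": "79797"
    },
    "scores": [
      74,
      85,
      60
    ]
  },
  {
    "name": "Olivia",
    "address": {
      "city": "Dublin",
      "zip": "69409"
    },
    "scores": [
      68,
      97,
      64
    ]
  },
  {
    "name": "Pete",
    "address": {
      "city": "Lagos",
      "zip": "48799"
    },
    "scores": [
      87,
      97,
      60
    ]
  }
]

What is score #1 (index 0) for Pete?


Path: records[4].scores[0]
Value: 87

ANSWER: 87


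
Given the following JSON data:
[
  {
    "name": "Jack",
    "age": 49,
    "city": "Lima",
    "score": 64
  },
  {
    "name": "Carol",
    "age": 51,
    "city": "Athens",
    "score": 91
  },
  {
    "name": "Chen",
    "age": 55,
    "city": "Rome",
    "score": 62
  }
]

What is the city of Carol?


Looking up record where name = Carol
Record index: 1
Field 'city' = Athens

ANSWER: Athens


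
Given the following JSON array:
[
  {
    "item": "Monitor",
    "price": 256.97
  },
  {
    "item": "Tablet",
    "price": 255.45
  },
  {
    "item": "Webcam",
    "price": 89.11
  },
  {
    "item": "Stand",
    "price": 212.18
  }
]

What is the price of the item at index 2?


Array index 2 -> Webcam
price = 89.11

ANSWER: 89.11


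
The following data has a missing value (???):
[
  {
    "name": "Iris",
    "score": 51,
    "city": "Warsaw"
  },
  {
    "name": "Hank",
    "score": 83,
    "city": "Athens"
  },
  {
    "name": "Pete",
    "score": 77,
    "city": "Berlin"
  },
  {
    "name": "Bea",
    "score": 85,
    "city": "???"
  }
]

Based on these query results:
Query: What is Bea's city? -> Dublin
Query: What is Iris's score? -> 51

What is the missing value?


The missing value is Bea's city
From query: Bea's city = Dublin

ANSWER: Dublin


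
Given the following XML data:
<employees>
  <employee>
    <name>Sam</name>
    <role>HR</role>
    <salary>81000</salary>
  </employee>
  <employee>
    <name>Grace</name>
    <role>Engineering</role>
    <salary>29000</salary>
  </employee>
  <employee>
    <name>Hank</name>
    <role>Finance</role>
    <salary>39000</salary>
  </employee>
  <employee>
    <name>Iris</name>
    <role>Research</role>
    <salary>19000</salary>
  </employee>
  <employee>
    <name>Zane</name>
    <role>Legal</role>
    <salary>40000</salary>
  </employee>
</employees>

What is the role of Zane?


Searching for <employee> with <name>Zane</name>
Found at position 5
<role>Legal</role>

ANSWER: Legal


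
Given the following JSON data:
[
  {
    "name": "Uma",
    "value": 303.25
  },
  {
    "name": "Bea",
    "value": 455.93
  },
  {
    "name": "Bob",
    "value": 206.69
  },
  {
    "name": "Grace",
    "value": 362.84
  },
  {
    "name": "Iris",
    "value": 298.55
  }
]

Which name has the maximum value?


Comparing values:
  Uma: 303.25
  Bea: 455.93
  Bob: 206.69
  Grace: 362.84
  Iris: 298.55
Maximum: Bea (455.93)

ANSWER: Bea


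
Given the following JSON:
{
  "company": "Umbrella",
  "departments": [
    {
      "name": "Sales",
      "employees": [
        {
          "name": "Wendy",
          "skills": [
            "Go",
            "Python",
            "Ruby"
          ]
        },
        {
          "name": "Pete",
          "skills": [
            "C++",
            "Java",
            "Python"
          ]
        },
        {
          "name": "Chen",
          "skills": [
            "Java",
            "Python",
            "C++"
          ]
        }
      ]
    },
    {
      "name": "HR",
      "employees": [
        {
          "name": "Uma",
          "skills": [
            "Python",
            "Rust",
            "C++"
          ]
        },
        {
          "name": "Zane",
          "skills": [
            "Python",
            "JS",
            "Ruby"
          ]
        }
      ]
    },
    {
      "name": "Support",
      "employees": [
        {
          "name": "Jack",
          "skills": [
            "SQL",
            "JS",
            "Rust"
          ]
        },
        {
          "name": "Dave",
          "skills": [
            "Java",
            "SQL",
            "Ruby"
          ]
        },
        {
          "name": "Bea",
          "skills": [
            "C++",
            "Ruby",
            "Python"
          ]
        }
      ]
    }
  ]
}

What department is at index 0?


Path: departments[0].name
Value: Sales

ANSWER: Sales


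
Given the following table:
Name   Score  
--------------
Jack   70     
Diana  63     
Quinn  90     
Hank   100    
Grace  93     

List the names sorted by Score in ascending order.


Sorting by Score (ascending):
  Diana: 63
  Jack: 70
  Quinn: 90
  Grace: 93
  Hank: 100


ANSWER: Diana, Jack, Quinn, Grace, Hank


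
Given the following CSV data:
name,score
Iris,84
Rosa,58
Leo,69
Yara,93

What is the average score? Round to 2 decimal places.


Scores: 84, 58, 69, 93
Sum = 304
Count = 4
Average = 304 / 4 = 76.00

ANSWER: 76.00


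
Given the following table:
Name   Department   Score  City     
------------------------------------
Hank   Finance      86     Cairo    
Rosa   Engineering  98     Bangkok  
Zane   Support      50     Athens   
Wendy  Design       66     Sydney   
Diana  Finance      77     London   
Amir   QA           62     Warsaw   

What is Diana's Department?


Row 5: Diana
Department = Finance

ANSWER: Finance


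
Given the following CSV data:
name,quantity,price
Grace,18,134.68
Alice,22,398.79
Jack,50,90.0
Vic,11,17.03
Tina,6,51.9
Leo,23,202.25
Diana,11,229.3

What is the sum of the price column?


Values in 'price' column:
  Row 1: 134.68
  Row 2: 398.79
  Row 3: 90.0
  Row 4: 17.03
  Row 5: 51.9
  Row 6: 202.25
  Row 7: 229.3
Sum = 134.68 + 398.79 + 90.0 + 17.03 + 51.9 + 202.25 + 229.3 = 1123.95

ANSWER: 1123.95


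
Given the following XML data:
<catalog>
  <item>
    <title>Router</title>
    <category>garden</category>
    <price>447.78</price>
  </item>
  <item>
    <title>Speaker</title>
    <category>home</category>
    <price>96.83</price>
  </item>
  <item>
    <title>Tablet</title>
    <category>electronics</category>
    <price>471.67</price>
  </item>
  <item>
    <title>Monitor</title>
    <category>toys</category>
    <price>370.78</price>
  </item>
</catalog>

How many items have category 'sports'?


Scanning <item> elements for <category>sports</category>:
Count: 0

ANSWER: 0


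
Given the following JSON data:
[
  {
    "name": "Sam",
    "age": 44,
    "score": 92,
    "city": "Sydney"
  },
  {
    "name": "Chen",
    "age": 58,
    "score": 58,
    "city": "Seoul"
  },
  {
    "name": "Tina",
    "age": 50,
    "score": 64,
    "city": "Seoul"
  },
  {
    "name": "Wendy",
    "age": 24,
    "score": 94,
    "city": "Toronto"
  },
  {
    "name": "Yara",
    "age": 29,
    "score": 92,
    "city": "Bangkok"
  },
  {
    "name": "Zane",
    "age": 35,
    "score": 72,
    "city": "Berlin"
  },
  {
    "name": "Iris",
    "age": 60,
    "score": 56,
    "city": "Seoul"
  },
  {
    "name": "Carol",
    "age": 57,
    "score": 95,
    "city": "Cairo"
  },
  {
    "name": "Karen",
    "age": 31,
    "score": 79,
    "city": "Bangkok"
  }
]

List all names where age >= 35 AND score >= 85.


Checking both conditions:
  Sam (age=44, score=92) -> YES
  Chen (age=58, score=58) -> no
  Tina (age=50, score=64) -> no
  Wendy (age=24, score=94) -> no
  Yara (age=29, score=92) -> no
  Zane (age=35, score=72) -> no
  Iris (age=60, score=56) -> no
  Carol (age=57, score=95) -> YES
  Karen (age=31, score=79) -> no


ANSWER: Sam, Carol


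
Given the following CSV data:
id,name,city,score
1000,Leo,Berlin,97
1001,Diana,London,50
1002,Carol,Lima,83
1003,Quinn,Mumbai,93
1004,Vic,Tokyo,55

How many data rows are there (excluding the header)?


Counting rows (excluding header):
Header: id,name,city,score
Data rows: 5

ANSWER: 5


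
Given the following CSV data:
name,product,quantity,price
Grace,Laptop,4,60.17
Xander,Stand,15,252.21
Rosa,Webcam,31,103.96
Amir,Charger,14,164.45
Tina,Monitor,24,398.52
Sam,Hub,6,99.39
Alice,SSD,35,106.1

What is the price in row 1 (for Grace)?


Row 1: Grace
Column 'price' = 60.17

ANSWER: 60.17


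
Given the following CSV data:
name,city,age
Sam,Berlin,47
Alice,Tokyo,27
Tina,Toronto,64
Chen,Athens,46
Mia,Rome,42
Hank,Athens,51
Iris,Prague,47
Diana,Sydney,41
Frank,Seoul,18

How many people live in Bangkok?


Scanning city column for 'Bangkok':
Total matches: 0

ANSWER: 0


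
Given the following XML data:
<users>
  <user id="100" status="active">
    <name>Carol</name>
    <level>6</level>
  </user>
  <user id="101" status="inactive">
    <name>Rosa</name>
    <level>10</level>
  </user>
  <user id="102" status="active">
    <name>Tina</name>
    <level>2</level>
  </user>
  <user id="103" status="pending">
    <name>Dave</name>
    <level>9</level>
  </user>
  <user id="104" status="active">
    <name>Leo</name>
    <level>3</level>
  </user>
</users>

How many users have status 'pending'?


Counting users with status='pending':
  Dave (id=103) -> MATCH
Count: 1

ANSWER: 1


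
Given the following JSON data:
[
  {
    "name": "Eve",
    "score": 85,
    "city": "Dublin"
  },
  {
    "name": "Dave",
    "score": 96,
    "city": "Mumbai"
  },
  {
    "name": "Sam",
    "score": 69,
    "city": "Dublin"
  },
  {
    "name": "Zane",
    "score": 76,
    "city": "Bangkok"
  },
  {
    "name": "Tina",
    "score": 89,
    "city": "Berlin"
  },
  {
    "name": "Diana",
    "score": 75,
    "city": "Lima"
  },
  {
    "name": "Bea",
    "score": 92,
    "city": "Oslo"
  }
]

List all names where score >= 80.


Filtering records where score >= 80:
  Eve (score=85) -> YES
  Dave (score=96) -> YES
  Sam (score=69) -> no
  Zane (score=76) -> no
  Tina (score=89) -> YES
  Diana (score=75) -> no
  Bea (score=92) -> YES


ANSWER: Eve, Dave, Tina, Bea


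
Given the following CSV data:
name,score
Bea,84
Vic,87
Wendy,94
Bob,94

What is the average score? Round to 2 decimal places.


Scores: 84, 87, 94, 94
Sum = 359
Count = 4
Average = 359 / 4 = 89.75

ANSWER: 89.75


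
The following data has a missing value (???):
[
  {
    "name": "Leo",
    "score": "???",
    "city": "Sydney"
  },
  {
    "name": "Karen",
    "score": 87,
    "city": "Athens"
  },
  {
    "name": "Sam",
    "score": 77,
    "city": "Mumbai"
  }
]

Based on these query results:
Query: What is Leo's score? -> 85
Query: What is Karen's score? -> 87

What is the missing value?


The missing value is Leo's score
From query: Leo's score = 85

ANSWER: 85


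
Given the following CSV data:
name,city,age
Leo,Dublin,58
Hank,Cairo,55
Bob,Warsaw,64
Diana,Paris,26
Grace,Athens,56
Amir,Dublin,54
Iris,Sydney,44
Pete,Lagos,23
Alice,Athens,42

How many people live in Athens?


Scanning city column for 'Athens':
  Row 5: Grace -> MATCH
  Row 9: Alice -> MATCH
Total matches: 2

ANSWER: 2


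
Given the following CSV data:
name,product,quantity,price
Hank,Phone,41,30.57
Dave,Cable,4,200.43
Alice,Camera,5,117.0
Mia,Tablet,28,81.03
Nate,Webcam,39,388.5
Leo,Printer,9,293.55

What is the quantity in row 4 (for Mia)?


Row 4: Mia
Column 'quantity' = 28

ANSWER: 28


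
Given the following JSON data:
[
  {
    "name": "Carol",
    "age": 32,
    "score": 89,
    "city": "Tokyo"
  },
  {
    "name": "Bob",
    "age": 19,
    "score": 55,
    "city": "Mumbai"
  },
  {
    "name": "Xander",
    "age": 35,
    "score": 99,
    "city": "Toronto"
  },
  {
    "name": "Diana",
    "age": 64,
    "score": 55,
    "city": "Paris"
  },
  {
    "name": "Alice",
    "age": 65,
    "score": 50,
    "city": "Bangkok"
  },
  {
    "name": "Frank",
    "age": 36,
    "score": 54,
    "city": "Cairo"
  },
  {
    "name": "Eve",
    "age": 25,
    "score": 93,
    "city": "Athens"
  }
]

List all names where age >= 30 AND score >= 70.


Checking both conditions:
  Carol (age=32, score=89) -> YES
  Bob (age=19, score=55) -> no
  Xander (age=35, score=99) -> YES
  Diana (age=64, score=55) -> no
  Alice (age=65, score=50) -> no
  Frank (age=36, score=54) -> no
  Eve (age=25, score=93) -> no


ANSWER: Carol, Xander


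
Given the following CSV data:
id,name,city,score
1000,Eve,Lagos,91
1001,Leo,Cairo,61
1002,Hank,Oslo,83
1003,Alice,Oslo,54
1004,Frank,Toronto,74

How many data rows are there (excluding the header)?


Counting rows (excluding header):
Header: id,name,city,score
Data rows: 5

ANSWER: 5


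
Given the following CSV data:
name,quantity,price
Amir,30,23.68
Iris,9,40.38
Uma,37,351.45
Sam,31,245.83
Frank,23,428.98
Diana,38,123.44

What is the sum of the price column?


Values in 'price' column:
  Row 1: 23.68
  Row 2: 40.38
  Row 3: 351.45
  Row 4: 245.83
  Row 5: 428.98
  Row 6: 123.44
Sum = 23.68 + 40.38 + 351.45 + 245.83 + 428.98 + 123.44 = 1213.76

ANSWER: 1213.76


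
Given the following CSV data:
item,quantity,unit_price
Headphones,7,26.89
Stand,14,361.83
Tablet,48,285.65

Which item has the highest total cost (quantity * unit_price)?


Computing row totals:
  Headphones: 188.23
  Stand: 5065.62
  Tablet: 13711.2
Maximum: Tablet (13711.2)

ANSWER: Tablet


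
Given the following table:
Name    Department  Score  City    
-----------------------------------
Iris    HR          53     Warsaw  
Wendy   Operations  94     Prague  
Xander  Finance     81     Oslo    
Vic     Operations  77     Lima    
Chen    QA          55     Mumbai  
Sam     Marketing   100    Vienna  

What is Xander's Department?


Row 3: Xander
Department = Finance

ANSWER: Finance


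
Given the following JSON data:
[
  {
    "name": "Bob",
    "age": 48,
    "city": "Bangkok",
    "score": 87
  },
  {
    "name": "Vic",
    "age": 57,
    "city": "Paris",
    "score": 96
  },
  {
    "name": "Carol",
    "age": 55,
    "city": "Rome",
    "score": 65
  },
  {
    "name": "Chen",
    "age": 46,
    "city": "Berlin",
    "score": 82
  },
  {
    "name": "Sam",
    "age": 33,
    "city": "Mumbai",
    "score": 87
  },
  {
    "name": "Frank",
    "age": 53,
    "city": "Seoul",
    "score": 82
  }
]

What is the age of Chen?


Looking up record where name = Chen
Record index: 3
Field 'age' = 46

ANSWER: 46


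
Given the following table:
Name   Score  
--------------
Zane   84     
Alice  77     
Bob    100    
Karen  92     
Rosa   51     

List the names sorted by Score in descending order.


Sorting by Score (descending):
  Bob: 100
  Karen: 92
  Zane: 84
  Alice: 77
  Rosa: 51


ANSWER: Bob, Karen, Zane, Alice, Rosa


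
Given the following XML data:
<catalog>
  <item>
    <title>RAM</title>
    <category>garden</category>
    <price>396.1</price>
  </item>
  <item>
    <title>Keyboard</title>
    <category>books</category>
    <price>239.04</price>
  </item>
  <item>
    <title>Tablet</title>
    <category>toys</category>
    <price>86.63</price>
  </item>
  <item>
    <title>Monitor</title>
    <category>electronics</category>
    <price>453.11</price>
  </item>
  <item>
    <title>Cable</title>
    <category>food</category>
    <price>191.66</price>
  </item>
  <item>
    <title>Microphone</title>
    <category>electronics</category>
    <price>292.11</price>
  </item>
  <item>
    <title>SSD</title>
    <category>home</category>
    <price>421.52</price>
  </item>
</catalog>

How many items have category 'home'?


Scanning <item> elements for <category>home</category>:
  Item 7: SSD -> MATCH
Count: 1

ANSWER: 1


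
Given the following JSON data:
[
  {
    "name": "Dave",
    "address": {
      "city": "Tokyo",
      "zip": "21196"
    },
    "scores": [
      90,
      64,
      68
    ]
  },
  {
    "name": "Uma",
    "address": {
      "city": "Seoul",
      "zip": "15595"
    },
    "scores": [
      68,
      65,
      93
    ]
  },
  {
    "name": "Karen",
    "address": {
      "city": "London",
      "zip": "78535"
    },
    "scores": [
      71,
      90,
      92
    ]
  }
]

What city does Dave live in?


Path: records[0].address.city
Value: Tokyo

ANSWER: Tokyo


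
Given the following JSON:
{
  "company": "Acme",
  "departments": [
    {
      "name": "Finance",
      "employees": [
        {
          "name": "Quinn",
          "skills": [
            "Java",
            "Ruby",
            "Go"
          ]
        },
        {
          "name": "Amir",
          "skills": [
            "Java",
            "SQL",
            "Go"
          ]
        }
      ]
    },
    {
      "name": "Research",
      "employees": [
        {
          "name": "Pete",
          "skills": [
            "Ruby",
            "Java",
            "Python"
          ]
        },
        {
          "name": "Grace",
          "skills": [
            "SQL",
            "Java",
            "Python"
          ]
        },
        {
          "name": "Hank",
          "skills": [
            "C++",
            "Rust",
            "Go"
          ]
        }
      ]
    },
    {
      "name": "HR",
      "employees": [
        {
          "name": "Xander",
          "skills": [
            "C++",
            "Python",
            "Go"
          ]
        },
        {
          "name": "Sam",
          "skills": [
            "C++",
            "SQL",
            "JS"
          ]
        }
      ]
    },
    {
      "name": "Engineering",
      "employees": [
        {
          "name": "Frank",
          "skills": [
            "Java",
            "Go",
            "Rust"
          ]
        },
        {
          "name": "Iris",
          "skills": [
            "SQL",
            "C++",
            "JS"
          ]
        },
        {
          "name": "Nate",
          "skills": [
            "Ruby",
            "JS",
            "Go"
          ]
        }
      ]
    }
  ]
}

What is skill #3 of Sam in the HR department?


Path: departments[2].employees[1].skills[2]
Value: JS

ANSWER: JS


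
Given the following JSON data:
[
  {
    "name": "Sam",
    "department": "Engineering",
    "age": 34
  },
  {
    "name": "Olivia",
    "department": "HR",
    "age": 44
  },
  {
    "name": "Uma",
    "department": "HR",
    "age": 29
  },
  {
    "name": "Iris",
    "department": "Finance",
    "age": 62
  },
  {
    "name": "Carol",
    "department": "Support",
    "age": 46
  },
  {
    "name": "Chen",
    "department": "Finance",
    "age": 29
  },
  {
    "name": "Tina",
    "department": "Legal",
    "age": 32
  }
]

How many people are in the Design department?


Scanning records for department = Design
  No matches found
Count: 0

ANSWER: 0


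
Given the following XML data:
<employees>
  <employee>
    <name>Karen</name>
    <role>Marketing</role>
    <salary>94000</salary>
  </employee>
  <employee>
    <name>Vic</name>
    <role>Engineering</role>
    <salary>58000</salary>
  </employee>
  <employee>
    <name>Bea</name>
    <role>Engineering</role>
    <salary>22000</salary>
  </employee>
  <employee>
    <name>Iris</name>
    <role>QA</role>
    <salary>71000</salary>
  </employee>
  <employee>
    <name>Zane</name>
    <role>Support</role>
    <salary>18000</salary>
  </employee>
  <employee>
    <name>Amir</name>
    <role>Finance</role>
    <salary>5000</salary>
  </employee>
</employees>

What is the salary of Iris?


Searching for <employee> with <name>Iris</name>
Found at position 4
<salary>71000</salary>

ANSWER: 71000


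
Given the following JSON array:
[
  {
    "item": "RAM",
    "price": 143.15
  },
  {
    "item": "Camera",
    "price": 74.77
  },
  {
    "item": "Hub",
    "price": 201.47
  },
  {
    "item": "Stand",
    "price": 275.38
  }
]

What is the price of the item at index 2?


Array index 2 -> Hub
price = 201.47

ANSWER: 201.47


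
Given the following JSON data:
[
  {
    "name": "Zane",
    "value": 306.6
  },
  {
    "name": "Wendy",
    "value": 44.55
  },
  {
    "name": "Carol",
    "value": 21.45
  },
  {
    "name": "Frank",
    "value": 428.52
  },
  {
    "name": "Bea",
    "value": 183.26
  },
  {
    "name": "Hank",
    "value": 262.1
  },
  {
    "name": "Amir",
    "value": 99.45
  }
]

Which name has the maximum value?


Comparing values:
  Zane: 306.6
  Wendy: 44.55
  Carol: 21.45
  Frank: 428.52
  Bea: 183.26
  Hank: 262.1
  Amir: 99.45
Maximum: Frank (428.52)

ANSWER: Frank


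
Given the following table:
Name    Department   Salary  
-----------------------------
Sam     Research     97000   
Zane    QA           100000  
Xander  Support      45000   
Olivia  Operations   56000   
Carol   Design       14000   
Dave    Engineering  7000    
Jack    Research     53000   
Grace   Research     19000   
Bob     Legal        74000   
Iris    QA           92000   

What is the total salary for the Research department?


Research department members:
  Sam: 97000
  Jack: 53000
  Grace: 19000
Total = 97000 + 53000 + 19000 = 169000

ANSWER: 169000


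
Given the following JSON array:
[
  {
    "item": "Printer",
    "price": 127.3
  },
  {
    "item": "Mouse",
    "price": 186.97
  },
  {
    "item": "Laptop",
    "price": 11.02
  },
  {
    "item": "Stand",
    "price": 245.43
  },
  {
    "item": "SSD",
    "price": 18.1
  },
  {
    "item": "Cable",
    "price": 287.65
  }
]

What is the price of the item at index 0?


Array index 0 -> Printer
price = 127.3

ANSWER: 127.3


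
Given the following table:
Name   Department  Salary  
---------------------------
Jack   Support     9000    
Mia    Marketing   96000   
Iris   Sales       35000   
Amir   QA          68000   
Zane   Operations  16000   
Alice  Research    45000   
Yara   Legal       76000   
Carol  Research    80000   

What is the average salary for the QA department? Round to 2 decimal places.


QA department members:
  Amir: 68000
Sum = 68000
Count = 1
Average = 68000 / 1 = 68000.00

ANSWER: 68000.00


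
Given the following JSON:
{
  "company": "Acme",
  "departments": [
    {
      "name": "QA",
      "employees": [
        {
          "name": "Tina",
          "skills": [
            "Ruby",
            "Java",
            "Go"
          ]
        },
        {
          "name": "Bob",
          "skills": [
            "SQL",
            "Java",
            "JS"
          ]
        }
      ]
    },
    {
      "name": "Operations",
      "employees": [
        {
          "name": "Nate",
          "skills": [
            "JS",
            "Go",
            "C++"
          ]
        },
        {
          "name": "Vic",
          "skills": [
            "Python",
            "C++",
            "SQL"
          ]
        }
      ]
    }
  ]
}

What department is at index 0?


Path: departments[0].name
Value: QA

ANSWER: QA


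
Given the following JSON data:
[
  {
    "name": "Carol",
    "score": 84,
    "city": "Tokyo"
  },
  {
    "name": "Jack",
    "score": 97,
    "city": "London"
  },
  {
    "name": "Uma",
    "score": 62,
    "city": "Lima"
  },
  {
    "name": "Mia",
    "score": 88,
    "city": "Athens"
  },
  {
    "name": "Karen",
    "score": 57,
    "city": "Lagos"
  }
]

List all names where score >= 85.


Filtering records where score >= 85:
  Carol (score=84) -> no
  Jack (score=97) -> YES
  Uma (score=62) -> no
  Mia (score=88) -> YES
  Karen (score=57) -> no


ANSWER: Jack, Mia


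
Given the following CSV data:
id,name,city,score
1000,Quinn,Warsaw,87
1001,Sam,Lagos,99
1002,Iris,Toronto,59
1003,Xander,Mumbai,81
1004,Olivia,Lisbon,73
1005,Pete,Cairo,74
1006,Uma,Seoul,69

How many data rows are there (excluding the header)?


Counting rows (excluding header):
Header: id,name,city,score
Data rows: 7

ANSWER: 7


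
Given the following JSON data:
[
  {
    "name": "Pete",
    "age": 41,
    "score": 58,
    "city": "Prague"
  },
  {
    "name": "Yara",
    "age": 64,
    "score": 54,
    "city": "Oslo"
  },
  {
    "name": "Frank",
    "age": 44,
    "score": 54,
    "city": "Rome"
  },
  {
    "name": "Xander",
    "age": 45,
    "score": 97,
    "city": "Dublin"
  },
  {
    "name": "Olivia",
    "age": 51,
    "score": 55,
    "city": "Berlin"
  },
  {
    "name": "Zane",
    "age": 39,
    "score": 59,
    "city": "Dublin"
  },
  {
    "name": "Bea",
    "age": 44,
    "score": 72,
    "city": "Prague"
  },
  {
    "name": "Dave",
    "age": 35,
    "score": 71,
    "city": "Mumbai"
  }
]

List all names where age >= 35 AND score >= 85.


Checking both conditions:
  Pete (age=41, score=58) -> no
  Yara (age=64, score=54) -> no
  Frank (age=44, score=54) -> no
  Xander (age=45, score=97) -> YES
  Olivia (age=51, score=55) -> no
  Zane (age=39, score=59) -> no
  Bea (age=44, score=72) -> no
  Dave (age=35, score=71) -> no


ANSWER: Xander


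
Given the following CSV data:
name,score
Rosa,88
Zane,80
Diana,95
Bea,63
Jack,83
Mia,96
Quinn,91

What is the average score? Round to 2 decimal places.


Scores: 88, 80, 95, 63, 83, 96, 91
Sum = 596
Count = 7
Average = 596 / 7 = 85.14

ANSWER: 85.14


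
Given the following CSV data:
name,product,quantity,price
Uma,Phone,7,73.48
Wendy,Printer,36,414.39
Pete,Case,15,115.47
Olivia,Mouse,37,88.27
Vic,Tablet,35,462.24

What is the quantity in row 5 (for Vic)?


Row 5: Vic
Column 'quantity' = 35

ANSWER: 35


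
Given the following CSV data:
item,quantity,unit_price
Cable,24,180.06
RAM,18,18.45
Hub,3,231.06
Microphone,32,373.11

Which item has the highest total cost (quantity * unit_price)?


Computing row totals:
  Cable: 4321.44
  RAM: 332.1
  Hub: 693.18
  Microphone: 11939.52
Maximum: Microphone (11939.52)

ANSWER: Microphone


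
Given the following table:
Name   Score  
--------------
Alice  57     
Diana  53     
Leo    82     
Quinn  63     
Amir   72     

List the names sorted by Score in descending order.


Sorting by Score (descending):
  Leo: 82
  Amir: 72
  Quinn: 63
  Alice: 57
  Diana: 53


ANSWER: Leo, Amir, Quinn, Alice, Diana


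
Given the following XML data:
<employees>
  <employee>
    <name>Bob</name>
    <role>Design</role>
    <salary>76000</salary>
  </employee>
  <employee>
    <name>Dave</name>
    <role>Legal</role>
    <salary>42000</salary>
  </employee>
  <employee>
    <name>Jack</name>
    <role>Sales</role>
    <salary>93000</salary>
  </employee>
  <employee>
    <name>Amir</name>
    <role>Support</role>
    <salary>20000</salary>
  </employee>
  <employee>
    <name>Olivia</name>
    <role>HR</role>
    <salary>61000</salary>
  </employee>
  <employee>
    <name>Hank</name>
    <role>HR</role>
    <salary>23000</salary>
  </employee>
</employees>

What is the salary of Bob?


Searching for <employee> with <name>Bob</name>
Found at position 1
<salary>76000</salary>

ANSWER: 76000
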